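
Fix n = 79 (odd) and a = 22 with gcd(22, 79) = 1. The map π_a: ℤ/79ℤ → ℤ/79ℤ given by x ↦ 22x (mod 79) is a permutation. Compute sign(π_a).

Orbit of 18 under x↦22x: [18, 1, 22, 10, 62, 21, 67]… (length divides ord_79(22)).
Cycle lengths of π_22 on ℤ/79ℤ: [13, 13, 13, 13, 13, 13, 1]; 7 cycles in total.
79 − 7 = 72 transpositions; sign(π) = (−1)^72 = +1.
Via Zolotarev, sign(π_{22}) = (22|79) = +1.

+1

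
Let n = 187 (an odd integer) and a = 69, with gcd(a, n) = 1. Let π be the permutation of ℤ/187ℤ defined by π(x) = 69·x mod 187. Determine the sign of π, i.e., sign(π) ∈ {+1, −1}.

+1

Trace 137: π^k(137) = [137, 103, 1, 69, 86] for k=0..4.
51 cycles of lengths [5, 5, 5, 5, 5, 5, 5, 5, 5, 5, 5, 5, 5, 5, 5, 5, 5, 5, 5, 5, 5, 5, 5, 5, 5, 5, 5, 5, 5, 5, 5, 5, 5, 5, 1, 1, 1, 1, 1, 1, 1, 1, 1, 1, 1, 1, 1, 1, 1, 1, 1].
Σ(ℓ_i−1) = 187−51 = 136; sign = (−1)^136 = +1.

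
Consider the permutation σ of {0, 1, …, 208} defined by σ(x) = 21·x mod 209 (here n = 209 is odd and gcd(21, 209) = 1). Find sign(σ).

+1

Start at x=111: 111 → 32 → 45 → 109 → 199 → 208 → 188 → … (one orbit).
Cycle type of π: 18×11 + 2×5 + 1; total 17 cycles.
n − c = 209 − 17 = 192; sign = (−1)^192 = +1.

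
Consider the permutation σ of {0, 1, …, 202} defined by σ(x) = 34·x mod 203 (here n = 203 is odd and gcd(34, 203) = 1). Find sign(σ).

Start at x=202: 202 → 169 → 62 → 78 → 13 → 36 → 6 → … (one orbit).
Cycle type of π: 14×14 + 2×3 + 1; total 18 cycles.
With 18 cycles on 203 points, sign = (−1)^{203−18} = -1.

-1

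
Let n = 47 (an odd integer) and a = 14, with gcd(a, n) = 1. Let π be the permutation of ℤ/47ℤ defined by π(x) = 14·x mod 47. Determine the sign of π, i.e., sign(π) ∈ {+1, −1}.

Start at x=14: 14 → 8 → 18 → 17 → 3 → 42 → 24 → … (one orbit).
3 cycles of lengths [23, 23, 1].
3 cycles on 47: each ℓ→(−1)^(ℓ−1), product (−1)^44 = +1.
Zolotarev: (14|47) = +1, matching the cycle-count sign.

+1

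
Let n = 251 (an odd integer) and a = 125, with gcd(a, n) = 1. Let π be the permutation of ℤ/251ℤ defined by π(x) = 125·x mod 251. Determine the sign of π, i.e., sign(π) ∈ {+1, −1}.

Trace 219: π^k(219) = [219, 16, 243, 4, 249, 1, 125] for k=0..6.
π_125 has 11 disjoint cycles with lengths [25, 25, 25, 25, 25, 25, 25, 25, 25, 25, 1] on {0,…,250}.
sign(π) = (−1)^{n − #cycles} = (−1)^{251−11} = (−1)^240 = +1.

+1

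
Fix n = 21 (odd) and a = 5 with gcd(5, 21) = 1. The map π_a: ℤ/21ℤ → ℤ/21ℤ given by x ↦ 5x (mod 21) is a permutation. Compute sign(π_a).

+1

Start at x=4: 4 → 20 → 16 → 17 → 1 → 5 → 4 (one orbit).
π_5 has 5 disjoint cycles with lengths [6, 6, 6, 2, 1] on {0,…,20}.
21 − 5 = 16 transpositions; sign(π) = (−1)^16 = +1.
(5|21)_J = +1 (Zolotarev's lemma cross-check).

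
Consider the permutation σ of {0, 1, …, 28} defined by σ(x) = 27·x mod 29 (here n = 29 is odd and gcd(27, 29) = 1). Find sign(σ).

-1

Orbit of 23 under x↦27x: [23, 12, 5, 19, 20, 18, 22]… (length divides ord_29(27)).
The orbit structure of x ↦ 27x mod 29: 2 orbits of sizes [28, 1].
Σ(ℓ_i−1) = 29−2 = 27; sign = (−1)^27 = -1.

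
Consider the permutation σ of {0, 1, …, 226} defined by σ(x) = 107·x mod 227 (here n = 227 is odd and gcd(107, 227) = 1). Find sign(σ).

-1

Trace 57: π^k(57) = [57, 197, 195, 208, 10, 162, 82] for k=0..6.
Decompose π into cycles: lengths [226, 1] (2 cycles, including the fixed point 0).
2 cycles on 227: each ℓ→(−1)^(ℓ−1), product (−1)^225 = -1.
Check: (107/227) = -1 by Zolotarev.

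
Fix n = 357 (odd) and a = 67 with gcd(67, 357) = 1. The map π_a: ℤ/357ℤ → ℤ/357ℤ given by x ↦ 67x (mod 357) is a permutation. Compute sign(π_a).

Orbit of 205 under x↦67x: [205, 169, 256, 16, 1, 67]… (length divides ord_357(67)).
The orbit structure of x ↦ 67x mod 357: 81 orbits of sizes [6, 6, 6, 6, 6, 6, 6, 6, 6, 6, 6, 6, 6, 6, 6, 6, 6, 6, 6, 6, 6, 6, 6, 6, 6, 6, 6, 6, 6, 6, 6, 6, 6, 6, 6, 6, 6, 6, 6, 6, 6, 6, 6, 6, 6, 6, 6, 6, 3, 3, 3, 3, 3, 3, 2, 2, 2, 2, 2, 2, 2, 2, 2, 2, 2, 2, 2, 2, 2, 2, 2, 2, 2, 2, 2, 2, 2, 2, 1, 1, 1].
81 cycles on 357: each ℓ→(−1)^(ℓ−1), product (−1)^276 = +1.

+1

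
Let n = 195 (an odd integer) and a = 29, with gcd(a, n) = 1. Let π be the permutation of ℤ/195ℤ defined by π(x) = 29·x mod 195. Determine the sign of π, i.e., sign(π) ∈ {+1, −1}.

Orbit of 74 under x↦29x: [74, 1, 29, 61, 14, 16]… (length divides ord_195(29)).
40 cycles of lengths [6, 6, 6, 6, 6, 6, 6, 6, 6, 6, 6, 6, 6, 6, 6, 6, 6, 6, 6, 6, 6, 6, 6, 6, 6, 6, 6, 6, 3, 3, 3, 3, 2, 2, 2, 2, 2, 2, 2, 1].
n − c = 195 − 40 = 155; sign = (−1)^155 = -1.
The Jacobi symbol (29|195) = -1 (Zolotarev) agrees.

-1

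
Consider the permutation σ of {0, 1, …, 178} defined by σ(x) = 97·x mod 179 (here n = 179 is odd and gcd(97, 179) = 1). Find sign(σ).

Trace 49: π^k(49) = [49, 99, 116, 154, 81, 160, 126] for k=0..6.
Decompose π into cycles: lengths [178, 1] (2 cycles, including the fixed point 0).
2 cycles on 179: each ℓ→(−1)^(ℓ−1), product (−1)^177 = -1.
The Jacobi symbol (97|179) = -1 (Zolotarev) agrees.

-1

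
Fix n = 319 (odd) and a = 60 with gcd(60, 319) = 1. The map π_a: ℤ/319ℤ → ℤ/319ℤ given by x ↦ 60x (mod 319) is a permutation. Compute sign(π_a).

Start at x=119: 119 → 122 → 302 → 256 → 48 → 9 → 221 → … (one orbit).
π_60 has 6 disjoint cycles with lengths [140, 140, 28, 5, 5, 1] on {0,…,318}.
319 − 6 = 313 transpositions; sign(π) = (−1)^313 = -1.
(60|319)_J = -1 (Zolotarev's lemma cross-check).

-1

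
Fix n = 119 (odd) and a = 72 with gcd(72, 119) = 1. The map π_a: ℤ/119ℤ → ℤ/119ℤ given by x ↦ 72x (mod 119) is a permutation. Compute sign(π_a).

Trace 4: π^k(4) = [4, 50, 30, 18, 106, 16, 81] for k=0..6.
15 cycles of lengths [12, 12, 12, 12, 12, 12, 12, 12, 4, 4, 4, 4, 3, 3, 1].
119 − 15 = 104 transpositions; sign(π) = (−1)^104 = +1.

+1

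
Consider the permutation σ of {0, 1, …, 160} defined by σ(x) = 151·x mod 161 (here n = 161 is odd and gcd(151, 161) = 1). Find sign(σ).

+1

Trace 16: π^k(16) = [16, 1, 151, 100, 127, 18, 142] for k=0..6.
Decompose π into cycles: lengths [33, 33, 33, 33, 11, 11, 3, 3, 1] (9 cycles, including the fixed point 0).
161 − 9 = 152 transpositions; sign(π) = (−1)^152 = +1.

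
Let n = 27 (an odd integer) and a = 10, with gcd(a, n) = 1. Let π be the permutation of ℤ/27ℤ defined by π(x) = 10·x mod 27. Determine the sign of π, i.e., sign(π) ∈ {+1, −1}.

Orbit of 10 under x↦10x: [10, 19, 1]… (length divides ord_27(10)).
Cycle type of π: 3×6 + 1×9; total 15 cycles.
Σ(ℓ_i−1) = 27−15 = 12; sign = (−1)^12 = +1.
Via Zolotarev, sign(π_{10}) = (10|27) = +1.

+1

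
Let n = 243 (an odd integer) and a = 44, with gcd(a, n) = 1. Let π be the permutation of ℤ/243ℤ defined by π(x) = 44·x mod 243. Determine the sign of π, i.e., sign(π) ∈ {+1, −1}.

Trace 10: π^k(10) = [10, 197, 163, 125, 154, 215, 226] for k=0..6.
Decompose π into cycles: lengths [54, 54, 54, 18, 18, 18, 6, 6, 6, 2, 2, 2, 2, 1] (14 cycles, including the fixed point 0).
With 14 cycles on 243 points, sign = (−1)^{243−14} = -1.

-1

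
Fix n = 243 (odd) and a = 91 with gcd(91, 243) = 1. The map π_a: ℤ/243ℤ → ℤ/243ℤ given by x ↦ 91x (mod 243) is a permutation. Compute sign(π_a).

+1

Orbit of 82 under x↦91x: [82, 172, 100, 109, 199, 127, 136]… (length divides ord_243(91)).
27 cycles of lengths [27, 27, 27, 27, 27, 27, 9, 9, 9, 9, 9, 9, 3, 3, 3, 3, 3, 3, 1, 1, 1, 1, 1, 1, 1, 1, 1].
With 27 cycles on 243 points, sign = (−1)^{243−27} = +1.
Check: (91/243) = +1 by Zolotarev.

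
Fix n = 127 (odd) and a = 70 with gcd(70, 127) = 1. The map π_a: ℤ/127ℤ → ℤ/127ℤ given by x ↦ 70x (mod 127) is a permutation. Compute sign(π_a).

+1

Start at x=42: 42 → 19 → 60 → 9 → 122 → 31 → 11 → … (one orbit).
Decompose π into cycles: lengths [63, 63, 1] (3 cycles, including the fixed point 0).
3 cycles on 127: each ℓ→(−1)^(ℓ−1), product (−1)^124 = +1.
Via Zolotarev, sign(π_{70}) = (70|127) = +1.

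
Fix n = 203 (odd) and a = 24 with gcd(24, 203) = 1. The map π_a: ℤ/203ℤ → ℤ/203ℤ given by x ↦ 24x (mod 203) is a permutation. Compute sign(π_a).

Orbit of 199 under x↦24x: [199, 107, 132, 123, 110, 1, 24]… (length divides ord_203(24)).
π_24 has 10 disjoint cycles with lengths [42, 42, 42, 42, 7, 7, 7, 7, 6, 1] on {0,…,202}.
10 cycles on 203: each ℓ→(−1)^(ℓ−1), product (−1)^193 = -1.
Via Zolotarev, sign(π_{24}) = (24|203) = -1.

-1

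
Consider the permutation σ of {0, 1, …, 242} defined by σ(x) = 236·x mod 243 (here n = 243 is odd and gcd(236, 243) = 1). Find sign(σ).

Trace 88: π^k(88) = [88, 113, 181, 191, 121, 125, 97] for k=0..6.
The orbit structure of x ↦ 236x mod 243: 6 orbits of sizes [162, 54, 18, 6, 2, 1].
With 6 cycles on 243 points, sign = (−1)^{243−6} = -1.
The Jacobi symbol (236|243) = -1 (Zolotarev) agrees.

-1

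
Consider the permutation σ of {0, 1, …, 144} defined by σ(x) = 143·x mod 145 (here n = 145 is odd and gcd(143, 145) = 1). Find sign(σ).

+1

Start at x=143: 143 → 4 → 137 → 16 → 113 → 64 → 17 → … (one orbit).
π_143 has 7 disjoint cycles with lengths [28, 28, 28, 28, 28, 4, 1] on {0,…,144}.
Σ(ℓ_i−1) = 145−7 = 138; sign = (−1)^138 = +1.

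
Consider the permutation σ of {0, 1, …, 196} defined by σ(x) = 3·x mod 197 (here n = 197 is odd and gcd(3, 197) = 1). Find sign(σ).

Start at x=85: 85 → 58 → 174 → 128 → 187 → 167 → 107 → … (one orbit).
The orbit structure of x ↦ 3x mod 197: 2 orbits of sizes [196, 1].
2 cycles on 197: each ℓ→(−1)^(ℓ−1), product (−1)^195 = -1.
The Jacobi symbol (3|197) = -1 (Zolotarev) agrees.

-1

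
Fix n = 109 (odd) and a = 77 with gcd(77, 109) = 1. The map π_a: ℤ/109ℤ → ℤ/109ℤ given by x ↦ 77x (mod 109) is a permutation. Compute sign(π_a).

-1

Start at x=45: 45 → 86 → 82 → 101 → 38 → 92 → 108 → … (one orbit).
Cycle lengths of π_77 on ℤ/109ℤ: [36, 36, 36, 1]; 4 cycles in total.
Σ(ℓ_i−1) = 109−4 = 105; sign = (−1)^105 = -1.
Zolotarev: (77|109) = -1, matching the cycle-count sign.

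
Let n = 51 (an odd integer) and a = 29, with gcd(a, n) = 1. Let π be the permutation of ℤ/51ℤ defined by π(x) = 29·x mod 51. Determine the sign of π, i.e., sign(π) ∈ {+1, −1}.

+1

Trace 25: π^k(25) = [25, 11, 13, 20, 19, 41, 16] for k=0..6.
Cycle type of π: 16×3 + 2 + 1; total 5 cycles.
sign(π) = (−1)^{n − #cycles} = (−1)^{51−5} = (−1)^46 = +1.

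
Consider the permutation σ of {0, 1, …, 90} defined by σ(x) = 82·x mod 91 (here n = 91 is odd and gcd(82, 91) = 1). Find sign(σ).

Trace 90: π^k(90) = [90, 9, 10, 1, 82, 81] for k=0..5.
Cycle lengths of π_82 on ℤ/91ℤ: [6, 6, 6, 6, 6, 6, 6, 6, 6, 6, 6, 6, 6, 6, 6, 1]; 16 cycles in total.
16 cycles on 91: each ℓ→(−1)^(ℓ−1), product (−1)^75 = -1.
The Jacobi symbol (82|91) = -1 (Zolotarev) agrees.

-1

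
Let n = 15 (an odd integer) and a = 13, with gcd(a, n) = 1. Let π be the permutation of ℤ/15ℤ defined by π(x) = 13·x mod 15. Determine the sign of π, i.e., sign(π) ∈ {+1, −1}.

-1

Trace 7: π^k(7) = [7, 1, 13, 4] for k=0..3.
Cycle type of π: 4×3 + 1×3; total 6 cycles.
6 cycles on 15: each ℓ→(−1)^(ℓ−1), product (−1)^9 = -1.
Zolotarev: (13|15) = -1, matching the cycle-count sign.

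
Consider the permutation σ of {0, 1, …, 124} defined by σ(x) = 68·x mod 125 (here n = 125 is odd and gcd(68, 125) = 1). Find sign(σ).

-1

Orbit of 68 under x↦68x: [68, 124, 57, 1]… (length divides ord_125(68)).
The orbit structure of x ↦ 68x mod 125: 32 orbits of sizes [4, 4, 4, 4, 4, 4, 4, 4, 4, 4, 4, 4, 4, 4, 4, 4, 4, 4, 4, 4, 4, 4, 4, 4, 4, 4, 4, 4, 4, 4, 4, 1].
Σ(ℓ_i−1) = 125−32 = 93; sign = (−1)^93 = -1.
Check: (68/125) = -1 by Zolotarev.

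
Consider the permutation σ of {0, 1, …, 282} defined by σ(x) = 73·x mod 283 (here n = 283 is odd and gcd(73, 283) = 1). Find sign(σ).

Orbit of 7 under x↦73x: [7, 228, 230, 93, 280, 64, 144]… (length divides ord_283(73)).
Decompose π into cycles: lengths [141, 141, 1] (3 cycles, including the fixed point 0).
n − c = 283 − 3 = 280; sign = (−1)^280 = +1.
Zolotarev: (73|283) = +1, matching the cycle-count sign.

+1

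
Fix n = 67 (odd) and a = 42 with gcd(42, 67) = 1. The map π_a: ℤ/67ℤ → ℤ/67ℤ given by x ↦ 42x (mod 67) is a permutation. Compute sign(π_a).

Trace 1: π^k(1) = [1, 42, 22, 53, 15, 27, 62] for k=0..6.
4 cycles of lengths [22, 22, 22, 1].
n − c = 67 − 4 = 63; sign = (−1)^63 = -1.
The Jacobi symbol (42|67) = -1 (Zolotarev) agrees.

-1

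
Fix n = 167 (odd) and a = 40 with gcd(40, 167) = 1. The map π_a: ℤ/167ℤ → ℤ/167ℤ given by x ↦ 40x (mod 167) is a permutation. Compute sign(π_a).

-1

Orbit of 64 under x↦40x: [64, 55, 29, 158, 141, 129, 150]… (length divides ord_167(40)).
Cycle type of π: 166 + 1; total 2 cycles.
With 2 cycles on 167 points, sign = (−1)^{167−2} = -1.
The Jacobi symbol (40|167) = -1 (Zolotarev) agrees.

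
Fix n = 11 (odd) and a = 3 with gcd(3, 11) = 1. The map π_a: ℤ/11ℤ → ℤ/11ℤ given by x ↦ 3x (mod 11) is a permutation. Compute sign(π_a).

+1

Orbit of 9 under x↦3x: [9, 5, 4, 1, 3]… (length divides ord_11(3)).
The orbit structure of x ↦ 3x mod 11: 3 orbits of sizes [5, 5, 1].
sign(π) = (−1)^{n − #cycles} = (−1)^{11−3} = (−1)^8 = +1.
Check: (3/11) = +1 by Zolotarev.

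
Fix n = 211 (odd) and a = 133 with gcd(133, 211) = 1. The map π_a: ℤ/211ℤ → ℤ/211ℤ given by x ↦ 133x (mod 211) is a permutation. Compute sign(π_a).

-1

Orbit of 119 under x↦133x: [119, 2, 55, 141, 185, 129, 66]… (length divides ord_211(133)).
π_133 has 2 disjoint cycles with lengths [210, 1] on {0,…,210}.
sign(π) = (−1)^{n − #cycles} = (−1)^{211−2} = (−1)^209 = -1.
The Jacobi symbol (133|211) = -1 (Zolotarev) agrees.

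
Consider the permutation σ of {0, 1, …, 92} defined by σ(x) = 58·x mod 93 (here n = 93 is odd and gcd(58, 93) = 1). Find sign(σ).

-1

Start at x=46: 46 → 64 → 85 → 1 → 58 → 16 → 91 → … (one orbit).
12 cycles of lengths [10, 10, 10, 10, 10, 10, 10, 10, 10, 1, 1, 1].
Σ(ℓ_i−1) = 93−12 = 81; sign = (−1)^81 = -1.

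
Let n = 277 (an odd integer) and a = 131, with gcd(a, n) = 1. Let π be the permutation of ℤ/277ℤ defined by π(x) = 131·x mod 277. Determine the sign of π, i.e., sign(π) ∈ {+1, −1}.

+1

Trace 264: π^k(264) = [264, 236, 169, 256, 19, 273, 30] for k=0..6.
13 cycles of lengths [23, 23, 23, 23, 23, 23, 23, 23, 23, 23, 23, 23, 1].
n − c = 277 − 13 = 264; sign = (−1)^264 = +1.
Zolotarev: (131|277) = +1, matching the cycle-count sign.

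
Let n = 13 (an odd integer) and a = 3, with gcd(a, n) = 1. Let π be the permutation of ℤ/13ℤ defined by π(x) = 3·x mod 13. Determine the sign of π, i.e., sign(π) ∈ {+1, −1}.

+1

Start at x=1: 1 → 3 → 9 → 1 (one orbit).
π_3 has 5 disjoint cycles with lengths [3, 3, 3, 3, 1] on {0,…,12}.
With 5 cycles on 13 points, sign = (−1)^{13−5} = +1.
Check: (3/13) = +1 by Zolotarev.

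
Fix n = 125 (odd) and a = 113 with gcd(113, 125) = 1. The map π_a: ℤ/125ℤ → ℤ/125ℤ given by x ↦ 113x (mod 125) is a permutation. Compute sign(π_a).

-1

Orbit of 1 under x↦113x: [1, 113, 19, 22, 111, 43, 109]… (length divides ord_125(113)).
4 cycles of lengths [100, 20, 4, 1].
n − c = 125 − 4 = 121; sign = (−1)^121 = -1.
Check: (113/125) = -1 by Zolotarev.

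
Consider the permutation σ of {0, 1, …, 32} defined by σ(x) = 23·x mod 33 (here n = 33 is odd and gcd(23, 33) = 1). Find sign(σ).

Trace 23: π^k(23) = [23, 1] for k=0..1.
The orbit structure of x ↦ 23x mod 33: 22 orbits of sizes [2, 2, 2, 2, 2, 2, 2, 2, 2, 2, 2, 1, 1, 1, 1, 1, 1, 1, 1, 1, 1, 1].
33 − 22 = 11 transpositions; sign(π) = (−1)^11 = -1.

-1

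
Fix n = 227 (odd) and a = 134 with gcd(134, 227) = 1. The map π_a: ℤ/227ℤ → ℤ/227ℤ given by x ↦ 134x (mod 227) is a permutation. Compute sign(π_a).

Trace 101: π^k(101) = [101, 141, 53, 65, 84, 133, 116] for k=0..6.
3 cycles of lengths [113, 113, 1].
3 cycles on 227: each ℓ→(−1)^(ℓ−1), product (−1)^224 = +1.

+1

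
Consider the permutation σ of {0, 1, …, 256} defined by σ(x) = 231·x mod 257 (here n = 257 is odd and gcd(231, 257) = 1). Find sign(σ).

+1

Trace 117: π^k(117) = [117, 42, 193, 122, 169, 232, 136] for k=0..6.
3 cycles of lengths [128, 128, 1].
3 cycles on 257: each ℓ→(−1)^(ℓ−1), product (−1)^254 = +1.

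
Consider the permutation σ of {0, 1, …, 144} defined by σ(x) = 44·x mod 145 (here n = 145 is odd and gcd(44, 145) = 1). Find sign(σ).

-1

Start at x=81: 81 → 84 → 71 → 79 → 141 → 114 → 86 → … (one orbit).
Cycle lengths of π_44 on ℤ/145ℤ: [28, 28, 28, 28, 28, 2, 2, 1]; 8 cycles in total.
With 8 cycles on 145 points, sign = (−1)^{145−8} = -1.
Check: (44/145) = -1 by Zolotarev.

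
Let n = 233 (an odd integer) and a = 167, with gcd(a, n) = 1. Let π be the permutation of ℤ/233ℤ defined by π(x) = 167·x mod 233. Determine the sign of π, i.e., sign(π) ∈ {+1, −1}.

+1

Orbit of 14 under x↦167x: [14, 8, 171, 131, 208, 19, 144]… (length divides ord_233(167)).
Decompose π into cycles: lengths [116, 116, 1] (3 cycles, including the fixed point 0).
sign(π) = (−1)^{n − #cycles} = (−1)^{233−3} = (−1)^230 = +1.
Zolotarev: (167|233) = +1, matching the cycle-count sign.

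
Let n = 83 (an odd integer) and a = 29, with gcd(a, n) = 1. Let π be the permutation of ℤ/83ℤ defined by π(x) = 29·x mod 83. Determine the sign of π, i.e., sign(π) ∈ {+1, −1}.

Start at x=77: 77 → 75 → 17 → 78 → 21 → 28 → 65 → … (one orbit).
Cycle type of π: 41×2 + 1; total 3 cycles.
83 − 3 = 80 transpositions; sign(π) = (−1)^80 = +1.
Zolotarev: (29|83) = +1, matching the cycle-count sign.

+1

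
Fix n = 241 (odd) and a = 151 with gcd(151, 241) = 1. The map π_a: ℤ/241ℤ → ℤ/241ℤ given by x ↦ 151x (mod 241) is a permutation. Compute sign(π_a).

+1

Trace 106: π^k(106) = [106, 100, 158, 240, 90, 94, 216] for k=0..6.
Cycle type of π: 60×4 + 1; total 5 cycles.
5 cycles on 241: each ℓ→(−1)^(ℓ−1), product (−1)^236 = +1.
Via Zolotarev, sign(π_{151}) = (151|241) = +1.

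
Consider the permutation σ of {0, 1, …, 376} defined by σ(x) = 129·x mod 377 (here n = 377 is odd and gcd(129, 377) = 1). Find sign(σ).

Start at x=326: 326 → 207 → 313 → 38 → 1 → 129 → 53 → … (one orbit).
33 cycles of lengths [14, 14, 14, 14, 14, 14, 14, 14, 14, 14, 14, 14, 14, 14, 14, 14, 14, 14, 14, 14, 14, 14, 14, 14, 14, 14, 2, 2, 2, 2, 2, 2, 1].
With 33 cycles on 377 points, sign = (−1)^{377−33} = +1.

+1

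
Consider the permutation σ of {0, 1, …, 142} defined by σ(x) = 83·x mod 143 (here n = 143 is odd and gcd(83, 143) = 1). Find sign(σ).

Orbit of 112 under x↦83x: [112, 1, 83, 25, 73, 53, 109]… (length divides ord_143(83)).
Cycle type of π: 20×6 + 10 + 4×3 + 1; total 11 cycles.
n − c = 143 − 11 = 132; sign = (−1)^132 = +1.
Via Zolotarev, sign(π_{83}) = (83|143) = +1.

+1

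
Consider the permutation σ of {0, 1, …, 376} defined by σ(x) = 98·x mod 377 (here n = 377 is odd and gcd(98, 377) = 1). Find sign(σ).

+1

Trace 296: π^k(296) = [296, 356, 204, 11, 324, 84, 315] for k=0..6.
Decompose π into cycles: lengths [84, 84, 84, 84, 28, 12, 1] (7 cycles, including the fixed point 0).
With 7 cycles on 377 points, sign = (−1)^{377−7} = +1.
Via Zolotarev, sign(π_{98}) = (98|377) = +1.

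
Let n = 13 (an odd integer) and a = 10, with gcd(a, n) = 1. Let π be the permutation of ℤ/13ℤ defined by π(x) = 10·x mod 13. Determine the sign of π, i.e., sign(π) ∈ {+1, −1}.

Orbit of 3 under x↦10x: [3, 4, 1, 10, 9, 12]… (length divides ord_13(10)).
π_10 has 3 disjoint cycles with lengths [6, 6, 1] on {0,…,12}.
n − c = 13 − 3 = 10; sign = (−1)^10 = +1.

+1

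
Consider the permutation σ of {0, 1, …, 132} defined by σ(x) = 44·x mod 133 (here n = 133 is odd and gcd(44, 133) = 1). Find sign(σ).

Start at x=1: 1 → 44 → 74 → 64 → 23 → 81 → 106 → … (one orbit).
The orbit structure of x ↦ 44x mod 133: 17 orbits of sizes [9, 9, 9, 9, 9, 9, 9, 9, 9, 9, 9, 9, 9, 9, 3, 3, 1].
n − c = 133 − 17 = 116; sign = (−1)^116 = +1.
The Jacobi symbol (44|133) = +1 (Zolotarev) agrees.

+1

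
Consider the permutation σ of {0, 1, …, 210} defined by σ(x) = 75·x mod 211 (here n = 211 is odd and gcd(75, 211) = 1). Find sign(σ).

Trace 41: π^k(41) = [41, 121, 2, 150, 67, 172, 29] for k=0..6.
2 cycles of lengths [210, 1].
sign(π) = (−1)^{n − #cycles} = (−1)^{211−2} = (−1)^209 = -1.
Zolotarev: (75|211) = -1, matching the cycle-count sign.

-1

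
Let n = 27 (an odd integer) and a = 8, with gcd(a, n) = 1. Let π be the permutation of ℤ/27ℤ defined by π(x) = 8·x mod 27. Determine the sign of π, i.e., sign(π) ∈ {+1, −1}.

-1

Trace 8: π^k(8) = [8, 10, 26, 19, 17, 1] for k=0..5.
Decompose π into cycles: lengths [6, 6, 6, 2, 2, 2, 2, 1] (8 cycles, including the fixed point 0).
8 cycles on 27: each ℓ→(−1)^(ℓ−1), product (−1)^19 = -1.
The Jacobi symbol (8|27) = -1 (Zolotarev) agrees.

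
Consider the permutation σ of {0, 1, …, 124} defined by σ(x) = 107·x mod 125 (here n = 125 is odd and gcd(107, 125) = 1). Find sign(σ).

Trace 18: π^k(18) = [18, 51, 82, 24, 68, 26, 32] for k=0..6.
π_107 has 12 disjoint cycles with lengths [20, 20, 20, 20, 20, 4, 4, 4, 4, 4, 4, 1] on {0,…,124}.
sign(π) = (−1)^{n − #cycles} = (−1)^{125−12} = (−1)^113 = -1.
Via Zolotarev, sign(π_{107}) = (107|125) = -1.

-1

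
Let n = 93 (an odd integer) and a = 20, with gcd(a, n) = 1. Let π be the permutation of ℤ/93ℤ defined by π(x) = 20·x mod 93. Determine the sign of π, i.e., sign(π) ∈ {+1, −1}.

-1

Orbit of 1 under x↦20x: [1, 20, 28, 2, 40, 56, 4]… (length divides ord_93(20)).
The orbit structure of x ↦ 20x mod 93: 6 orbits of sizes [30, 30, 15, 15, 2, 1].
n − c = 93 − 6 = 87; sign = (−1)^87 = -1.
(20|93)_J = -1 (Zolotarev's lemma cross-check).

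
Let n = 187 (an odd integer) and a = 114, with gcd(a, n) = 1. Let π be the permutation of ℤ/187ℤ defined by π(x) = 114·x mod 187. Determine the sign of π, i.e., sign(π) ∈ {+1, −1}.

-1

Trace 114: π^k(114) = [114, 93, 130, 47, 122, 70, 126] for k=0..6.
The orbit structure of x ↦ 114x mod 187: 6 orbits of sizes [80, 80, 16, 5, 5, 1].
With 6 cycles on 187 points, sign = (−1)^{187−6} = -1.
Zolotarev: (114|187) = -1, matching the cycle-count sign.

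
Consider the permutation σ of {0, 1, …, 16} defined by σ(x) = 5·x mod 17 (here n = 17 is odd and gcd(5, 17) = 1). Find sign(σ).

Trace 9: π^k(9) = [9, 11, 4, 3, 15, 7, 1] for k=0..6.
Cycle type of π: 16 + 1; total 2 cycles.
2 cycles on 17: each ℓ→(−1)^(ℓ−1), product (−1)^15 = -1.
Via Zolotarev, sign(π_{5}) = (5|17) = -1.

-1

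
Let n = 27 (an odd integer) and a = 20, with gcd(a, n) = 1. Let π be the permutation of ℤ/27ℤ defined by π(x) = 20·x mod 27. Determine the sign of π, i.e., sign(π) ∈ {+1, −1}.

Start at x=13: 13 → 17 → 16 → 23 → 1 → 20 → 22 → … (one orbit).
The orbit structure of x ↦ 20x mod 27: 4 orbits of sizes [18, 6, 2, 1].
27 − 4 = 23 transpositions; sign(π) = (−1)^23 = -1.
Via Zolotarev, sign(π_{20}) = (20|27) = -1.

-1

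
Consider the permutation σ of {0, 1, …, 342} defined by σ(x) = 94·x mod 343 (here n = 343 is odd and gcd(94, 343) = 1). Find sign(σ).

-1

Orbit of 319 under x↦94x: [319, 145, 253, 115, 177, 174, 235]… (length divides ord_343(94)).
Cycle type of π: 294 + 42 + 6 + 1; total 4 cycles.
With 4 cycles on 343 points, sign = (−1)^{343−4} = -1.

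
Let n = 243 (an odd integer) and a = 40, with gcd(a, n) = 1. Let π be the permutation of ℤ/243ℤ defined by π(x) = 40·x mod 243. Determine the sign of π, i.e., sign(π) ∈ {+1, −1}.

+1

Start at x=220: 220 → 52 → 136 → 94 → 115 → 226 → 49 → … (one orbit).
π_40 has 11 disjoint cycles with lengths [81, 81, 27, 27, 9, 9, 3, 3, 1, 1, 1] on {0,…,242}.
11 cycles on 243: each ℓ→(−1)^(ℓ−1), product (−1)^232 = +1.
Zolotarev: (40|243) = +1, matching the cycle-count sign.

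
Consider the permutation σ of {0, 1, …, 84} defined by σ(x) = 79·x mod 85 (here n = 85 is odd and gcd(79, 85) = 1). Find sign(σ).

-1

Trace 1: π^k(1) = [1, 79, 36, 39, 21, 44, 76] for k=0..6.
8 cycles of lengths [16, 16, 16, 16, 16, 2, 2, 1].
With 8 cycles on 85 points, sign = (−1)^{85−8} = -1.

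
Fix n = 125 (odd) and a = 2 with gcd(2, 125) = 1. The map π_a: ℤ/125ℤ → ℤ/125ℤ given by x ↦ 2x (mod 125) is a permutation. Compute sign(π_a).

Orbit of 109 under x↦2x: [109, 93, 61, 122, 119, 113, 101]… (length divides ord_125(2)).
Cycle lengths of π_2 on ℤ/125ℤ: [100, 20, 4, 1]; 4 cycles in total.
4 cycles on 125: each ℓ→(−1)^(ℓ−1), product (−1)^121 = -1.

-1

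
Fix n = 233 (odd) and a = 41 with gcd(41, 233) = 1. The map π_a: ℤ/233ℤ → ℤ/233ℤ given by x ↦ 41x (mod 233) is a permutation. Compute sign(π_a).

-1

Orbit of 102 under x↦41x: [102, 221, 207, 99, 98, 57, 7]… (length divides ord_233(41)).
Cycle type of π: 232 + 1; total 2 cycles.
2 cycles on 233: each ℓ→(−1)^(ℓ−1), product (−1)^231 = -1.
Via Zolotarev, sign(π_{41}) = (41|233) = -1.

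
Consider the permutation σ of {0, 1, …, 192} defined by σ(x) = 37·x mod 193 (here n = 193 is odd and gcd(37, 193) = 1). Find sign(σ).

Trace 20: π^k(20) = [20, 161, 167, 3, 111, 54, 68] for k=0..6.
Cycle lengths of π_37 on ℤ/193ℤ: [192, 1]; 2 cycles in total.
Σ(ℓ_i−1) = 193−2 = 191; sign = (−1)^191 = -1.
Check: (37/193) = -1 by Zolotarev.

-1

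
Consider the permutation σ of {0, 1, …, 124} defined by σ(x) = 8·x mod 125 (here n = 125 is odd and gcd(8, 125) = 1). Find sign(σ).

Trace 22: π^k(22) = [22, 51, 33, 14, 112, 21, 43] for k=0..6.
Decompose π into cycles: lengths [100, 20, 4, 1] (4 cycles, including the fixed point 0).
4 cycles on 125: each ℓ→(−1)^(ℓ−1), product (−1)^121 = -1.

-1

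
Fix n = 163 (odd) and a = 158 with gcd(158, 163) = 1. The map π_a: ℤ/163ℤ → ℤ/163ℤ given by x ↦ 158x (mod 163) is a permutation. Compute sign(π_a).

Orbit of 36 under x↦158x: [36, 146, 85, 64, 6, 133, 150]… (length divides ord_163(158)).
The orbit structure of x ↦ 158x mod 163: 7 orbits of sizes [27, 27, 27, 27, 27, 27, 1].
With 7 cycles on 163 points, sign = (−1)^{163−7} = +1.
Via Zolotarev, sign(π_{158}) = (158|163) = +1.

+1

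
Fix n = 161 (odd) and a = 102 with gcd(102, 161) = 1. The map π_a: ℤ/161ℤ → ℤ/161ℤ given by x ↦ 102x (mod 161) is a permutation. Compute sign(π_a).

Start at x=116: 116 → 79 → 8 → 11 → 156 → 134 → 144 → … (one orbit).
Cycle lengths of π_102 on ℤ/161ℤ: [66, 66, 22, 3, 3, 1]; 6 cycles in total.
With 6 cycles on 161 points, sign = (−1)^{161−6} = -1.
The Jacobi symbol (102|161) = -1 (Zolotarev) agrees.

-1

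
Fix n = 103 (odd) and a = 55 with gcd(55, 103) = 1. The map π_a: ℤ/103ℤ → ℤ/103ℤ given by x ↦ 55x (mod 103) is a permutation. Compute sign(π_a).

+1

Trace 36: π^k(36) = [36, 23, 29, 50, 72, 46, 58] for k=0..6.
3 cycles of lengths [51, 51, 1].
Σ(ℓ_i−1) = 103−3 = 100; sign = (−1)^100 = +1.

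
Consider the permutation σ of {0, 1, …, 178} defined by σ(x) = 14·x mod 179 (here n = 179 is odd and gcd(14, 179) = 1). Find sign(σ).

+1

Trace 138: π^k(138) = [138, 142, 19, 87, 144, 47, 121] for k=0..6.
The orbit structure of x ↦ 14x mod 179: 3 orbits of sizes [89, 89, 1].
sign(π) = (−1)^{n − #cycles} = (−1)^{179−3} = (−1)^176 = +1.
Zolotarev: (14|179) = +1, matching the cycle-count sign.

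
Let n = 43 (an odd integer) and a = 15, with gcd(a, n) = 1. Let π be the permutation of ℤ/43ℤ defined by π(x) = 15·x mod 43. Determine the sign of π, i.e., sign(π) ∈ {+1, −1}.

Orbit of 11 under x↦15x: [11, 36, 24, 16, 25, 31, 35]… (length divides ord_43(15)).
Decompose π into cycles: lengths [21, 21, 1] (3 cycles, including the fixed point 0).
sign(π) = (−1)^{n − #cycles} = (−1)^{43−3} = (−1)^40 = +1.

+1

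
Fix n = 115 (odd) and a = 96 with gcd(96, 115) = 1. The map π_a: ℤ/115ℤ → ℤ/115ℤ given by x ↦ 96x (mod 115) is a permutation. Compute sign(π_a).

Trace 101: π^k(101) = [101, 36, 6, 1, 96, 16, 41] for k=0..6.
Cycle lengths of π_96 on ℤ/115ℤ: [11, 11, 11, 11, 11, 11, 11, 11, 11, 11, 1, 1, 1, 1, 1]; 15 cycles in total.
n − c = 115 − 15 = 100; sign = (−1)^100 = +1.

+1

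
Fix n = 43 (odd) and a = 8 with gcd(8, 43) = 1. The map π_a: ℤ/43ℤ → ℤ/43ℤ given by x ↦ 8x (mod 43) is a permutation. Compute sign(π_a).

-1

Trace 11: π^k(11) = [11, 2, 16, 42, 35, 22, 4] for k=0..6.
4 cycles of lengths [14, 14, 14, 1].
n − c = 43 − 4 = 39; sign = (−1)^39 = -1.
Via Zolotarev, sign(π_{8}) = (8|43) = -1.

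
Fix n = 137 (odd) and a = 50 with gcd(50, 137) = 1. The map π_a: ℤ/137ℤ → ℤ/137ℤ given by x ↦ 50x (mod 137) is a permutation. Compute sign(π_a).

Orbit of 59 under x↦50x: [59, 73, 88, 16, 115, 133, 74]… (length divides ord_137(50)).
π_50 has 9 disjoint cycles with lengths [17, 17, 17, 17, 17, 17, 17, 17, 1] on {0,…,136}.
Σ(ℓ_i−1) = 137−9 = 128; sign = (−1)^128 = +1.

+1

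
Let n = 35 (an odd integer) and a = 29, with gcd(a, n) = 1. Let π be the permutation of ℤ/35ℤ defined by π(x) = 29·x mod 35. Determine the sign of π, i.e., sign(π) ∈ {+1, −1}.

Trace 29: π^k(29) = [29, 1] for k=0..1.
The orbit structure of x ↦ 29x mod 35: 21 orbits of sizes [2, 2, 2, 2, 2, 2, 2, 2, 2, 2, 2, 2, 2, 2, 1, 1, 1, 1, 1, 1, 1].
With 21 cycles on 35 points, sign = (−1)^{35−21} = +1.
The Jacobi symbol (29|35) = +1 (Zolotarev) agrees.

+1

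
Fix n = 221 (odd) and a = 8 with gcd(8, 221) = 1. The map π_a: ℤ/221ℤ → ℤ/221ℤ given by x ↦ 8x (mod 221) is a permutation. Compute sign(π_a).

-1

Start at x=38: 38 → 83 → 1 → 8 → 64 → 70 → 118 → … (one orbit).
30 cycles of lengths [8, 8, 8, 8, 8, 8, 8, 8, 8, 8, 8, 8, 8, 8, 8, 8, 8, 8, 8, 8, 8, 8, 8, 8, 8, 8, 4, 4, 4, 1].
30 cycles on 221: each ℓ→(−1)^(ℓ−1), product (−1)^191 = -1.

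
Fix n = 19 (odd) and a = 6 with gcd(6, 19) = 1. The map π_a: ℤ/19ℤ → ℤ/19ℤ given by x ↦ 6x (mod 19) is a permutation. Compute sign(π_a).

Start at x=6: 6 → 17 → 7 → 4 → 5 → 11 → 9 → … (one orbit).
π_6 has 3 disjoint cycles with lengths [9, 9, 1] on {0,…,18}.
Σ(ℓ_i−1) = 19−3 = 16; sign = (−1)^16 = +1.
Via Zolotarev, sign(π_{6}) = (6|19) = +1.

+1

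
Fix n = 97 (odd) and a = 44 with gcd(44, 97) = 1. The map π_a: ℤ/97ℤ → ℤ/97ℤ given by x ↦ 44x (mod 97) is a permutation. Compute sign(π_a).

+1

Trace 11: π^k(11) = [11, 96, 53, 4, 79, 81, 72] for k=0..6.
π_44 has 3 disjoint cycles with lengths [48, 48, 1] on {0,…,96}.
3 cycles on 97: each ℓ→(−1)^(ℓ−1), product (−1)^94 = +1.
Check: (44/97) = +1 by Zolotarev.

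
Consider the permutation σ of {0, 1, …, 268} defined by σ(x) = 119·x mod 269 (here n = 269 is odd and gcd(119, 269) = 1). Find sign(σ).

Trace 260: π^k(260) = [260, 5, 57, 58, 177, 81, 224] for k=0..6.
Cycle lengths of π_119 on ℤ/269ℤ: [67, 67, 67, 67, 1]; 5 cycles in total.
269 − 5 = 264 transpositions; sign(π) = (−1)^264 = +1.

+1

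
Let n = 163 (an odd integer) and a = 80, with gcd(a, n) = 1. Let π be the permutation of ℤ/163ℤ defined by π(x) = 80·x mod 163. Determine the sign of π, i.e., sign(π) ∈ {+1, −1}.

-1

Orbit of 133 under x↦80x: [133, 45, 14, 142, 113, 75, 132]… (length divides ord_163(80)).
The orbit structure of x ↦ 80x mod 163: 2 orbits of sizes [162, 1].
2 cycles on 163: each ℓ→(−1)^(ℓ−1), product (−1)^161 = -1.
The Jacobi symbol (80|163) = -1 (Zolotarev) agrees.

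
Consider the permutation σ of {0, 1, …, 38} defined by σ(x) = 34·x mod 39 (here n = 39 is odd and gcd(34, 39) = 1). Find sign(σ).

Orbit of 1 under x↦34x: [1, 34, 25, 31]… (length divides ord_39(34)).
The orbit structure of x ↦ 34x mod 39: 12 orbits of sizes [4, 4, 4, 4, 4, 4, 4, 4, 4, 1, 1, 1].
12 cycles on 39: each ℓ→(−1)^(ℓ−1), product (−1)^27 = -1.
(34|39)_J = -1 (Zolotarev's lemma cross-check).

-1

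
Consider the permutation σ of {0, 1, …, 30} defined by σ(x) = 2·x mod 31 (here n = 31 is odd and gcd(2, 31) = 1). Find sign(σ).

+1

Orbit of 2 under x↦2x: [2, 4, 8, 16, 1]… (length divides ord_31(2)).
Cycle type of π: 5×6 + 1; total 7 cycles.
Σ(ℓ_i−1) = 31−7 = 24; sign = (−1)^24 = +1.
(2|31)_J = +1 (Zolotarev's lemma cross-check).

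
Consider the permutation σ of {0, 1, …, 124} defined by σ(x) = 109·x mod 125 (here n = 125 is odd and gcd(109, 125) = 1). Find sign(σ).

+1

Start at x=14: 14 → 26 → 84 → 31 → 4 → 61 → 24 → … (one orbit).
Cycle lengths of π_109 on ℤ/125ℤ: [50, 50, 10, 10, 2, 2, 1]; 7 cycles in total.
125 − 7 = 118 transpositions; sign(π) = (−1)^118 = +1.
Check: (109/125) = +1 by Zolotarev.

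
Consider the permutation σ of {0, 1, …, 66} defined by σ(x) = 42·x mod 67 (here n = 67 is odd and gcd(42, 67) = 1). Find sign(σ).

Trace 27: π^k(27) = [27, 62, 58, 24, 3, 59, 66] for k=0..6.
Decompose π into cycles: lengths [22, 22, 22, 1] (4 cycles, including the fixed point 0).
sign(π) = (−1)^{n − #cycles} = (−1)^{67−4} = (−1)^63 = -1.
(42|67)_J = -1 (Zolotarev's lemma cross-check).

-1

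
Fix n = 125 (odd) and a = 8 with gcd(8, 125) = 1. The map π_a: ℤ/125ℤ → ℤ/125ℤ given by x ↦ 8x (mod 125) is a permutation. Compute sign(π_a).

Start at x=29: 29 → 107 → 106 → 98 → 34 → 22 → 51 → … (one orbit).
Decompose π into cycles: lengths [100, 20, 4, 1] (4 cycles, including the fixed point 0).
Σ(ℓ_i−1) = 125−4 = 121; sign = (−1)^121 = -1.
Zolotarev: (8|125) = -1, matching the cycle-count sign.

-1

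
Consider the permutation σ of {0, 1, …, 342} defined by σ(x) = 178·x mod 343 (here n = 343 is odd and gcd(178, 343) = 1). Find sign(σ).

-1

Orbit of 197 under x↦178x: [197, 80, 177, 293, 18, 117, 246]… (length divides ord_343(178)).
Cycle type of π: 42×7 + 6×8 + 1; total 16 cycles.
n − c = 343 − 16 = 327; sign = (−1)^327 = -1.
The Jacobi symbol (178|343) = -1 (Zolotarev) agrees.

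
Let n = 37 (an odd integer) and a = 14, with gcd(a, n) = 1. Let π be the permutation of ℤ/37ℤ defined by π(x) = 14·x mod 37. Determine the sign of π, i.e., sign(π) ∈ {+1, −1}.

Start at x=31: 31 → 27 → 8 → 1 → 14 → 11 → 6 → … (one orbit).
Decompose π into cycles: lengths [12, 12, 12, 1] (4 cycles, including the fixed point 0).
Σ(ℓ_i−1) = 37−4 = 33; sign = (−1)^33 = -1.

-1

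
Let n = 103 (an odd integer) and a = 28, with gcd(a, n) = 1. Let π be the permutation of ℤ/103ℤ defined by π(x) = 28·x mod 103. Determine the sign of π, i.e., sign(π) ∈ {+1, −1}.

+1

Start at x=82: 82 → 30 → 16 → 36 → 81 → 2 → 56 → … (one orbit).
Decompose π into cycles: lengths [51, 51, 1] (3 cycles, including the fixed point 0).
sign(π) = (−1)^{n − #cycles} = (−1)^{103−3} = (−1)^100 = +1.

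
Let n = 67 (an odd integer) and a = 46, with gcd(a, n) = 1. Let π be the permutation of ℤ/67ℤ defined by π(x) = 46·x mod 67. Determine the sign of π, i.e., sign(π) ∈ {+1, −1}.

Start at x=64: 64 → 63 → 17 → 45 → 60 → 13 → 62 → … (one orbit).
The orbit structure of x ↦ 46x mod 67: 2 orbits of sizes [66, 1].
sign(π) = (−1)^{n − #cycles} = (−1)^{67−2} = (−1)^65 = -1.
Via Zolotarev, sign(π_{46}) = (46|67) = -1.

-1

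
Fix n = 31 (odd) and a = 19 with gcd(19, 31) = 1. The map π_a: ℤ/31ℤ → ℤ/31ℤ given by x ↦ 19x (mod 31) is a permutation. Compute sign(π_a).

Orbit of 25 under x↦19x: [25, 10, 4, 14, 18, 1, 19]… (length divides ord_31(19)).
Decompose π into cycles: lengths [15, 15, 1] (3 cycles, including the fixed point 0).
31 − 3 = 28 transpositions; sign(π) = (−1)^28 = +1.

+1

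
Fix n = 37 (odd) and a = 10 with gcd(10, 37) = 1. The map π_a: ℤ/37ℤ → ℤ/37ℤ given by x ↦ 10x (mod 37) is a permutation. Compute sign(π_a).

+1

Orbit of 10 under x↦10x: [10, 26, 1]… (length divides ord_37(10)).
Cycle type of π: 3×12 + 1; total 13 cycles.
Σ(ℓ_i−1) = 37−13 = 24; sign = (−1)^24 = +1.
The Jacobi symbol (10|37) = +1 (Zolotarev) agrees.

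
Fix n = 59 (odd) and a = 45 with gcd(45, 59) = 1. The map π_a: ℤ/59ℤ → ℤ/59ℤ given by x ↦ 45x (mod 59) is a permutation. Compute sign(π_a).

+1

Start at x=21: 21 → 1 → 45 → 19 → 29 → 7 → 20 → … (one orbit).
3 cycles of lengths [29, 29, 1].
sign(π) = (−1)^{n − #cycles} = (−1)^{59−3} = (−1)^56 = +1.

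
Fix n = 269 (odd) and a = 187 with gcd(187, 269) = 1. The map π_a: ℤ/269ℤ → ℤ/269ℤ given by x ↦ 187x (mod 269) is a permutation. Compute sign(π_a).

-1

Trace 82: π^k(82) = [82, 1, 187, 268] for k=0..3.
The orbit structure of x ↦ 187x mod 269: 68 orbits of sizes [4, 4, 4, 4, 4, 4, 4, 4, 4, 4, 4, 4, 4, 4, 4, 4, 4, 4, 4, 4, 4, 4, 4, 4, 4, 4, 4, 4, 4, 4, 4, 4, 4, 4, 4, 4, 4, 4, 4, 4, 4, 4, 4, 4, 4, 4, 4, 4, 4, 4, 4, 4, 4, 4, 4, 4, 4, 4, 4, 4, 4, 4, 4, 4, 4, 4, 4, 1].
n − c = 269 − 68 = 201; sign = (−1)^201 = -1.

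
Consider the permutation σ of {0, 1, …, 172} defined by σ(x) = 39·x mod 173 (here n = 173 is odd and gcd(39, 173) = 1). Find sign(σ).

Trace 60: π^k(60) = [60, 91, 89, 11, 83, 123, 126] for k=0..6.
The orbit structure of x ↦ 39x mod 173: 2 orbits of sizes [172, 1].
sign(π) = (−1)^{n − #cycles} = (−1)^{173−2} = (−1)^171 = -1.
The Jacobi symbol (39|173) = -1 (Zolotarev) agrees.

-1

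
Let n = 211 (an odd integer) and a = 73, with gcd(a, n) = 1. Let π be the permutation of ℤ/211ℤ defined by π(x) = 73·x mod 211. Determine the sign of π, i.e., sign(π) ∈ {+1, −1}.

Start at x=144: 144 → 173 → 180 → 58 → 14 → 178 → 123 → … (one orbit).
The orbit structure of x ↦ 73x mod 211: 11 orbits of sizes [21, 21, 21, 21, 21, 21, 21, 21, 21, 21, 1].
n − c = 211 − 11 = 200; sign = (−1)^200 = +1.

+1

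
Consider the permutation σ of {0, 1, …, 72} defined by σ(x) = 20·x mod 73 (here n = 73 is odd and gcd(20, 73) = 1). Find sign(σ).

-1

Orbit of 67 under x↦20x: [67, 26, 9, 34, 23, 22, 2]… (length divides ord_73(20)).
π_20 has 2 disjoint cycles with lengths [72, 1] on {0,…,72}.
Σ(ℓ_i−1) = 73−2 = 71; sign = (−1)^71 = -1.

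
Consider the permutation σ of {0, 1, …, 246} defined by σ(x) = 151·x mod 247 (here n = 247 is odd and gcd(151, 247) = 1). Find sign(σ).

Orbit of 77 under x↦151x: [77, 18, 1, 151]… (length divides ord_247(151)).
Decompose π into cycles: lengths [4, 4, 4, 4, 4, 4, 4, 4, 4, 4, 4, 4, 4, 4, 4, 4, 4, 4, 4, 4, 4, 4, 4, 4, 4, 4, 4, 4, 4, 4, 4, 4, 4, 4, 4, 4, 4, 4, 4, 4, 4, 4, 4, 4, 4, 4, 4, 4, 4, 4, 4, 4, 4, 4, 4, 4, 4, 2, 2, 2, 2, 2, 2, 2, 2, 2, 1] (67 cycles, including the fixed point 0).
With 67 cycles on 247 points, sign = (−1)^{247−67} = +1.
(151|247)_J = +1 (Zolotarev's lemma cross-check).

+1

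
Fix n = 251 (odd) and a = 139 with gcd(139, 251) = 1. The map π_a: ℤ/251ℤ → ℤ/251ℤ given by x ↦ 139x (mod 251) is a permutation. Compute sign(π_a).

Orbit of 241 under x↦139x: [241, 116, 60, 57, 142, 160, 152]… (length divides ord_251(139)).
π_139 has 2 disjoint cycles with lengths [250, 1] on {0,…,250}.
251 − 2 = 249 transpositions; sign(π) = (−1)^249 = -1.

-1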